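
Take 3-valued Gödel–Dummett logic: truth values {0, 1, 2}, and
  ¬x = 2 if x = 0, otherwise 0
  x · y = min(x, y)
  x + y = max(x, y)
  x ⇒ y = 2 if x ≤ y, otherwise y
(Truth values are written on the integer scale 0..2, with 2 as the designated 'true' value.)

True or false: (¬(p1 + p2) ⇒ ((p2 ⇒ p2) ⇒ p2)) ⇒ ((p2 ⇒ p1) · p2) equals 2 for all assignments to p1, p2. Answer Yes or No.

Counterexample: take p1 = 0, p2 = 1.
p1 + p2 = 0 + 1 = 1
¬(p1 + p2) = ¬1 = 0
p2 ⇒ p2 = 1 ⇒ 1 = 2
(p2 ⇒ p2) ⇒ p2 = 2 ⇒ 1 = 1
¬(p1 + p2) ⇒ ((p2 ⇒ p2) ⇒ p2) = 0 ⇒ 1 = 2
p2 ⇒ p1 = 1 ⇒ 0 = 0
(p2 ⇒ p1) · p2 = 0 · 1 = 0
(¬(p1 + p2) ⇒ ((p2 ⇒ p2) ⇒ p2)) ⇒ ((p2 ⇒ p1) · p2) = 2 ⇒ 0 = 0
This gives 0 ≠ 2.

No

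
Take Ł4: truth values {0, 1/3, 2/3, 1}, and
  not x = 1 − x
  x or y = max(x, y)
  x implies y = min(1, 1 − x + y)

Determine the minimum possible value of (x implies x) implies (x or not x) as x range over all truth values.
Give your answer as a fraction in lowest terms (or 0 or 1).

Take x = 1/3:
x implies x = 1/3 implies 1/3 = 1
not x = not 1/3 = 2/3
x or not x = 1/3 or 2/3 = 2/3
(x implies x) implies (x or not x) = 1 implies 2/3 = 2/3
No assignment yields a value below 2/3, so this is the minimum.

2/3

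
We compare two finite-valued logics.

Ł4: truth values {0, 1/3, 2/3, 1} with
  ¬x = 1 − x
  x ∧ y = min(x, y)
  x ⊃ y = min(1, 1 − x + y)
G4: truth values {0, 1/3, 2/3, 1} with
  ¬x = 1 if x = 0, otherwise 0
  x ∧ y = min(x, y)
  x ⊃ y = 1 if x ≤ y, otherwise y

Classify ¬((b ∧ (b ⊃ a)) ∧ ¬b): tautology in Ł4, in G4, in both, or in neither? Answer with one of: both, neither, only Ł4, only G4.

only G4

In Ł4: at a = 0, b = 1/3 the value is 2/3 — not a tautology.
In G4: every assignment gives 1 — tautology.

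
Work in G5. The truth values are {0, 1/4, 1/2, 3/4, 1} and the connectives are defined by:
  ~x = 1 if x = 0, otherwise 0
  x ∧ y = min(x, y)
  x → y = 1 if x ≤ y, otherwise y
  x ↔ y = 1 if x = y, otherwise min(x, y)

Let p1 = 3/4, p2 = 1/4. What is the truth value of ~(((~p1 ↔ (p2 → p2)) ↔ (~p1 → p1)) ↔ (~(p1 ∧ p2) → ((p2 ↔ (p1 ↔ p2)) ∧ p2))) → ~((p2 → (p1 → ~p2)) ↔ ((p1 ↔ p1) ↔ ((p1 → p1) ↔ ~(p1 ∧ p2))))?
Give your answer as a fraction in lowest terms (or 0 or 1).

0

~p1 = ~3/4 = 0
p2 → p2 = 1/4 → 1/4 = 1
~p1 ↔ (p2 → p2) = 0 ↔ 1 = 0
~p1 = ~3/4 = 0
~p1 → p1 = 0 → 3/4 = 1
(~p1 ↔ (p2 → p2)) ↔ (~p1 → p1) = 0 ↔ 1 = 0
p1 ∧ p2 = 3/4 ∧ 1/4 = 1/4
~(p1 ∧ p2) = ~1/4 = 0
p1 ↔ p2 = 3/4 ↔ 1/4 = 1/4
p2 ↔ (p1 ↔ p2) = 1/4 ↔ 1/4 = 1
(p2 ↔ (p1 ↔ p2)) ∧ p2 = 1 ∧ 1/4 = 1/4
~(p1 ∧ p2) → ((p2 ↔ (p1 ↔ p2)) ∧ p2) = 0 → 1/4 = 1
((~p1 ↔ (p2 → p2)) ↔ (~p1 → p1)) ↔ (~(p1 ∧ p2) → ((p2 ↔ (p1 ↔ p2)) ∧ p2)) = 0 ↔ 1 = 0
~(((~p1 ↔ (p2 → p2)) ↔ (~p1 → p1)) ↔ (~(p1 ∧ p2) → ((p2 ↔ (p1 ↔ p2)) ∧ p2))) = ~0 = 1
~p2 = ~1/4 = 0
p1 → ~p2 = 3/4 → 0 = 0
p2 → (p1 → ~p2) = 1/4 → 0 = 0
p1 ↔ p1 = 3/4 ↔ 3/4 = 1
p1 → p1 = 3/4 → 3/4 = 1
p1 ∧ p2 = 3/4 ∧ 1/4 = 1/4
~(p1 ∧ p2) = ~1/4 = 0
(p1 → p1) ↔ ~(p1 ∧ p2) = 1 ↔ 0 = 0
(p1 ↔ p1) ↔ ((p1 → p1) ↔ ~(p1 ∧ p2)) = 1 ↔ 0 = 0
(p2 → (p1 → ~p2)) ↔ ((p1 ↔ p1) ↔ ((p1 → p1) ↔ ~(p1 ∧ p2))) = 0 ↔ 0 = 1
~((p2 → (p1 → ~p2)) ↔ ((p1 ↔ p1) ↔ ((p1 → p1) ↔ ~(p1 ∧ p2)))) = ~1 = 0
~(((~p1 ↔ (p2 → p2)) ↔ (~p1 → p1)) ↔ (~(p1 ∧ p2) → ((p2 ↔ (p1 ↔ p2)) ∧ p2))) → ~((p2 → (p1 → ~p2)) ↔ ((p1 ↔ p1) ↔ ((p1 → p1) ↔ ~(p1 ∧ p2)))) = 1 → 0 = 0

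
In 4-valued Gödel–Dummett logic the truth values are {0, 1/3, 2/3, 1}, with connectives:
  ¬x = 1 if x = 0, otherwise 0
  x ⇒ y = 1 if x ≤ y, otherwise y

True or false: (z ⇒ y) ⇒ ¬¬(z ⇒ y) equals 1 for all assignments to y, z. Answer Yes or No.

Yes

y = 0, z = 0 ↦ 1
y = 0, z = 1/3 ↦ 1
y = 0, z = 2/3 ↦ 1
y = 0, z = 1 ↦ 1
y = 1/3, z = 0 ↦ 1
y = 1/3, z = 1/3 ↦ 1
y = 1/3, z = 2/3 ↦ 1
y = 1/3, z = 1 ↦ 1
y = 2/3, z = 0 ↦ 1
y = 2/3, z = 1/3 ↦ 1
y = 2/3, z = 2/3 ↦ 1
y = 2/3, z = 1 ↦ 1
y = 1, z = 0 ↦ 1
y = 1, z = 1/3 ↦ 1
y = 1, z = 2/3 ↦ 1
y = 1, z = 1 ↦ 1
Every assignment gives a value ≥ 1.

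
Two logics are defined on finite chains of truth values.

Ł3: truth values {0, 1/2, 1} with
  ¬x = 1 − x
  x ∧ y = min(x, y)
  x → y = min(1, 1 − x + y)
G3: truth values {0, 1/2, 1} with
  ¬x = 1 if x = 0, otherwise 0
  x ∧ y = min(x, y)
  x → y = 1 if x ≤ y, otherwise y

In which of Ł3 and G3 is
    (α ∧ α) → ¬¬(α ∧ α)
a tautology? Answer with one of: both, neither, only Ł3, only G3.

both

In Ł3: every assignment gives 1 — tautology.
In G3: every assignment gives 1 — tautology.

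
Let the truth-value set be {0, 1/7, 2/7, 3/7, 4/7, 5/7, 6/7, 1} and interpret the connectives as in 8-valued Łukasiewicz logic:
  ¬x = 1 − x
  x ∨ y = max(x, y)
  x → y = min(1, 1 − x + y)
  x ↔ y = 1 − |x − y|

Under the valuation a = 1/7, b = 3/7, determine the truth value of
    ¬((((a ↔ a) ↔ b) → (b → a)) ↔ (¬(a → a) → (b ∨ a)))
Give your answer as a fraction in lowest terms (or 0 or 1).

a ↔ a = 1/7 ↔ 1/7 = 1
(a ↔ a) ↔ b = 1 ↔ 3/7 = 3/7
b → a = 3/7 → 1/7 = 5/7
((a ↔ a) ↔ b) → (b → a) = 3/7 → 5/7 = 1
a → a = 1/7 → 1/7 = 1
¬(a → a) = ¬1 = 0
b ∨ a = 3/7 ∨ 1/7 = 3/7
¬(a → a) → (b ∨ a) = 0 → 3/7 = 1
(((a ↔ a) ↔ b) → (b → a)) ↔ (¬(a → a) → (b ∨ a)) = 1 ↔ 1 = 1
¬((((a ↔ a) ↔ b) → (b → a)) ↔ (¬(a → a) → (b ∨ a))) = ¬1 = 0

0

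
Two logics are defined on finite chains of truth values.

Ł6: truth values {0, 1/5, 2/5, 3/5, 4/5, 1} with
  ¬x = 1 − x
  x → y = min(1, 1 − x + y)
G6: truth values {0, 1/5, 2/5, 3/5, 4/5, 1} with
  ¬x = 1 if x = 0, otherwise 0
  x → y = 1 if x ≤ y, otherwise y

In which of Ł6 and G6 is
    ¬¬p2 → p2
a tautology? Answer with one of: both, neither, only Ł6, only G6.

In Ł6: every assignment gives 1 — tautology.
In G6: at p2 = 1/5 the value is 1/5 — not a tautology.

only Ł6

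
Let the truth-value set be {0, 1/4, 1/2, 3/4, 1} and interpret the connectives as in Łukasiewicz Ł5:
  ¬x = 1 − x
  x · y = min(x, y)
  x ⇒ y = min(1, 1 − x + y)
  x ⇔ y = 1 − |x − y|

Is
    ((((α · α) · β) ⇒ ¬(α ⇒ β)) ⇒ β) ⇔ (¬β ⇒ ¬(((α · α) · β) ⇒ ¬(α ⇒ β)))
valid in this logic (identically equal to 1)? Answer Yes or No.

Yes

At α = 1, β = 1/2, for instance:
α · α = 1 · 1 = 1
(α · α) · β = 1 · 1/2 = 1/2
α ⇒ β = 1 ⇒ 1/2 = 1/2
¬(α ⇒ β) = ¬1/2 = 1/2
((α · α) · β) ⇒ ¬(α ⇒ β) = 1/2 ⇒ 1/2 = 1
(((α · α) · β) ⇒ ¬(α ⇒ β)) ⇒ β = 1 ⇒ 1/2 = 1/2
¬β = ¬1/2 = 1/2
¬(((α · α) · β) ⇒ ¬(α ⇒ β)) = ¬1 = 0
¬β ⇒ ¬(((α · α) · β) ⇒ ¬(α ⇒ β)) = 1/2 ⇒ 0 = 1/2
((((α · α) · β) ⇒ ¬(α ⇒ β)) ⇒ β) ⇔ (¬β ⇒ ¬(((α · α) · β) ⇒ ¬(α ⇒ β))) = 1/2 ⇔ 1/2 = 1
and checking the remaining 24 assignments likewise gives ≥ 1 in every case.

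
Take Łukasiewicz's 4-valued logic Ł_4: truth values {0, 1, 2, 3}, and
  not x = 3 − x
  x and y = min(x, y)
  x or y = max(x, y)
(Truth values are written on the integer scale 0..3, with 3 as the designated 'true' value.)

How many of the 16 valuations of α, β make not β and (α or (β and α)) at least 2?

4

α = 0, β = 0 ↦ 0  <
α = 0, β = 1 ↦ 0  <
α = 0, β = 2 ↦ 0  <
α = 0, β = 3 ↦ 0  <
α = 1, β = 0 ↦ 1  <
α = 1, β = 1 ↦ 1  <
α = 1, β = 2 ↦ 1  <
α = 1, β = 3 ↦ 0  <
α = 2, β = 0 ↦ 2  ≥
α = 2, β = 1 ↦ 2  ≥
α = 2, β = 2 ↦ 1  <
α = 2, β = 3 ↦ 0  <
α = 3, β = 0 ↦ 3  ≥
α = 3, β = 1 ↦ 2  ≥
α = 3, β = 2 ↦ 1  <
α = 3, β = 3 ↦ 0  <
So 4 of the 16 assignments meet the threshold.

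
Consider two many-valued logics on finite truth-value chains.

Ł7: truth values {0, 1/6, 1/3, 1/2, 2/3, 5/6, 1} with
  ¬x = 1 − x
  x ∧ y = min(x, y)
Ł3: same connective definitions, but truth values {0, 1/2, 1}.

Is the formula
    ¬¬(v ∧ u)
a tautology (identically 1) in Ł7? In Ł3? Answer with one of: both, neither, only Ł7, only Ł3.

neither

In Ł7: at u = 0, v = 0 the value is 0 — not a tautology.
In Ł3: at u = 0, v = 0 the value is 0 — not a tautology.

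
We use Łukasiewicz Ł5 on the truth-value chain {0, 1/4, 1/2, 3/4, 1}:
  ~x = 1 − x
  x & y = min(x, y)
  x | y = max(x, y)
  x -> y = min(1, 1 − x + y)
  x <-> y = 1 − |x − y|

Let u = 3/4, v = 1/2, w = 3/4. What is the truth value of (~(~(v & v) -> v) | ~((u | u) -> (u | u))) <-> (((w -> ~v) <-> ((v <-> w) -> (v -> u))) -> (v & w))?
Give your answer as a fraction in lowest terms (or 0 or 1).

1/4

v & v = 1/2 & 1/2 = 1/2
~(v & v) = ~1/2 = 1/2
~(v & v) -> v = 1/2 -> 1/2 = 1
~(~(v & v) -> v) = ~1 = 0
u | u = 3/4 | 3/4 = 3/4
u | u = 3/4 | 3/4 = 3/4
(u | u) -> (u | u) = 3/4 -> 3/4 = 1
~((u | u) -> (u | u)) = ~1 = 0
~(~(v & v) -> v) | ~((u | u) -> (u | u)) = 0 | 0 = 0
~v = ~1/2 = 1/2
w -> ~v = 3/4 -> 1/2 = 3/4
v <-> w = 1/2 <-> 3/4 = 3/4
v -> u = 1/2 -> 3/4 = 1
(v <-> w) -> (v -> u) = 3/4 -> 1 = 1
(w -> ~v) <-> ((v <-> w) -> (v -> u)) = 3/4 <-> 1 = 3/4
v & w = 1/2 & 3/4 = 1/2
((w -> ~v) <-> ((v <-> w) -> (v -> u))) -> (v & w) = 3/4 -> 1/2 = 3/4
(~(~(v & v) -> v) | ~((u | u) -> (u | u))) <-> (((w -> ~v) <-> ((v <-> w) -> (v -> u))) -> (v & w)) = 0 <-> 3/4 = 1/4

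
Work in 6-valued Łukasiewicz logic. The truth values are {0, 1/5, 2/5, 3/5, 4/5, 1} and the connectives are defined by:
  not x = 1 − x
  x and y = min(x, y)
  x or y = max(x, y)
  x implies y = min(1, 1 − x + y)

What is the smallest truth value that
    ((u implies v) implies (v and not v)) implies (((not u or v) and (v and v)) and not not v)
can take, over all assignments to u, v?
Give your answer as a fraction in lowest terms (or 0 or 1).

0

Take u = 1, v = 0:
u implies v = 1 implies 0 = 0
not v = not 0 = 1
v and not v = 0 and 1 = 0
(u implies v) implies (v and not v) = 0 implies 0 = 1
not u = not 1 = 0
not u or v = 0 or 0 = 0
v and v = 0 and 0 = 0
(not u or v) and (v and v) = 0 and 0 = 0
not v = not 0 = 1
not not v = not 1 = 0
((not u or v) and (v and v)) and not not v = 0 and 0 = 0
((u implies v) implies (v and not v)) implies (((not u or v) and (v and v)) and not not v) = 1 implies 0 = 0
No assignment yields a value below 0, so this is the minimum.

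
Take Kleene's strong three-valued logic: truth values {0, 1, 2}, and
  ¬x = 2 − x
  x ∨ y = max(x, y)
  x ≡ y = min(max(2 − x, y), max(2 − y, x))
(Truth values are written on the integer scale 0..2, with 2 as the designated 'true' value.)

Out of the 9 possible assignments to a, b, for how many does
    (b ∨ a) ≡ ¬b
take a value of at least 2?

1

a = 0, b = 0 ↦ 0  <
a = 0, b = 1 ↦ 1  <
a = 0, b = 2 ↦ 0  <
a = 1, b = 0 ↦ 1  <
a = 1, b = 1 ↦ 1  <
a = 1, b = 2 ↦ 0  <
a = 2, b = 0 ↦ 2  ≥
a = 2, b = 1 ↦ 1  <
a = 2, b = 2 ↦ 0  <
So 1 of the 9 assignments meets the threshold.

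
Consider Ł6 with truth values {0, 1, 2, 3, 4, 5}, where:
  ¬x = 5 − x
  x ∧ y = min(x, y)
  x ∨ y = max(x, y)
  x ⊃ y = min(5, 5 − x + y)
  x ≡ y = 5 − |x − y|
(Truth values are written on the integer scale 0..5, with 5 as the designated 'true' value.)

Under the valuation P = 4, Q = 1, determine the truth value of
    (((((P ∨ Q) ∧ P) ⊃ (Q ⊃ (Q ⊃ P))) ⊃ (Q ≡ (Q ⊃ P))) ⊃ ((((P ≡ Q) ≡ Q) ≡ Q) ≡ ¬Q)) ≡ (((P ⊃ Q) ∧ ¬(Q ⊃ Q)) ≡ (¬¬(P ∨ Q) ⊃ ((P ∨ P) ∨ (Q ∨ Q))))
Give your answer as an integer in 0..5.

0

P ∨ Q = 4 ∨ 1 = 4
(P ∨ Q) ∧ P = 4 ∧ 4 = 4
Q ⊃ P = 1 ⊃ 4 = 5
Q ⊃ (Q ⊃ P) = 1 ⊃ 5 = 5
((P ∨ Q) ∧ P) ⊃ (Q ⊃ (Q ⊃ P)) = 4 ⊃ 5 = 5
Q ⊃ P = 1 ⊃ 4 = 5
Q ≡ (Q ⊃ P) = 1 ≡ 5 = 1
(((P ∨ Q) ∧ P) ⊃ (Q ⊃ (Q ⊃ P))) ⊃ (Q ≡ (Q ⊃ P)) = 5 ⊃ 1 = 1
P ≡ Q = 4 ≡ 1 = 2
(P ≡ Q) ≡ Q = 2 ≡ 1 = 4
((P ≡ Q) ≡ Q) ≡ Q = 4 ≡ 1 = 2
¬Q = ¬1 = 4
(((P ≡ Q) ≡ Q) ≡ Q) ≡ ¬Q = 2 ≡ 4 = 3
((((P ∨ Q) ∧ P) ⊃ (Q ⊃ (Q ⊃ P))) ⊃ (Q ≡ (Q ⊃ P))) ⊃ ((((P ≡ Q) ≡ Q) ≡ Q) ≡ ¬Q) = 1 ⊃ 3 = 5
P ⊃ Q = 4 ⊃ 1 = 2
Q ⊃ Q = 1 ⊃ 1 = 5
¬(Q ⊃ Q) = ¬5 = 0
(P ⊃ Q) ∧ ¬(Q ⊃ Q) = 2 ∧ 0 = 0
P ∨ Q = 4 ∨ 1 = 4
¬(P ∨ Q) = ¬4 = 1
¬¬(P ∨ Q) = ¬1 = 4
P ∨ P = 4 ∨ 4 = 4
Q ∨ Q = 1 ∨ 1 = 1
(P ∨ P) ∨ (Q ∨ Q) = 4 ∨ 1 = 4
¬¬(P ∨ Q) ⊃ ((P ∨ P) ∨ (Q ∨ Q)) = 4 ⊃ 4 = 5
((P ⊃ Q) ∧ ¬(Q ⊃ Q)) ≡ (¬¬(P ∨ Q) ⊃ ((P ∨ P) ∨ (Q ∨ Q))) = 0 ≡ 5 = 0
(((((P ∨ Q) ∧ P) ⊃ (Q ⊃ (Q ⊃ P))) ⊃ (Q ≡ (Q ⊃ P))) ⊃ ((((P ≡ Q) ≡ Q) ≡ Q) ≡ ¬Q)) ≡ (((P ⊃ Q) ∧ ¬(Q ⊃ Q)) ≡ (¬¬(P ∨ Q) ⊃ ((P ∨ P) ∨ (Q ∨ Q)))) = 5 ≡ 0 = 0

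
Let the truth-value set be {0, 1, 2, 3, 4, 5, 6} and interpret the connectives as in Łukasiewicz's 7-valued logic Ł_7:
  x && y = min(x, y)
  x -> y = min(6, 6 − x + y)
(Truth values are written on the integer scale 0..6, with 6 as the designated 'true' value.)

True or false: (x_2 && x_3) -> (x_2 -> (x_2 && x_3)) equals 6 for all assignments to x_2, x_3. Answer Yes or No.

Yes

At x_2 = 0, x_3 = 5, for instance:
x_2 && x_3 = 0 && 5 = 0
x_2 -> (x_2 && x_3) = 0 -> 0 = 6
(x_2 && x_3) -> (x_2 -> (x_2 && x_3)) = 0 -> 6 = 6
and checking the remaining 48 assignments likewise gives ≥ 6 in every case.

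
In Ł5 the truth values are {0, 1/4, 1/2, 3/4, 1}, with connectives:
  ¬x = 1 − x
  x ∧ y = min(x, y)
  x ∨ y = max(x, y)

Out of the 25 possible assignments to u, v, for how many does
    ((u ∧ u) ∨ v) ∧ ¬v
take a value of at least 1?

value 1: 1 assignment (counts)
value 3/4: 3 assignments
value 1/2: 7 assignments
value 1/4: 8 assignments
value 0: 6 assignments
So 1 of the 25 assignments meets the threshold.

1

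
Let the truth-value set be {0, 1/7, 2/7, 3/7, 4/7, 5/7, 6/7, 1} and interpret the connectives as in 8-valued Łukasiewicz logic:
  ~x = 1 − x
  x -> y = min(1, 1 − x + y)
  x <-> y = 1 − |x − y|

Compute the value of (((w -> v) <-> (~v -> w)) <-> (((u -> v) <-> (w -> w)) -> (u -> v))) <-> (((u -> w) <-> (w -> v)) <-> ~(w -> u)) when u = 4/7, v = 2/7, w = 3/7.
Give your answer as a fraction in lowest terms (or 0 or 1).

w -> v = 3/7 -> 2/7 = 6/7
~v = ~2/7 = 5/7
~v -> w = 5/7 -> 3/7 = 5/7
(w -> v) <-> (~v -> w) = 6/7 <-> 5/7 = 6/7
u -> v = 4/7 -> 2/7 = 5/7
w -> w = 3/7 -> 3/7 = 1
(u -> v) <-> (w -> w) = 5/7 <-> 1 = 5/7
u -> v = 4/7 -> 2/7 = 5/7
((u -> v) <-> (w -> w)) -> (u -> v) = 5/7 -> 5/7 = 1
((w -> v) <-> (~v -> w)) <-> (((u -> v) <-> (w -> w)) -> (u -> v)) = 6/7 <-> 1 = 6/7
u -> w = 4/7 -> 3/7 = 6/7
w -> v = 3/7 -> 2/7 = 6/7
(u -> w) <-> (w -> v) = 6/7 <-> 6/7 = 1
w -> u = 3/7 -> 4/7 = 1
~(w -> u) = ~1 = 0
((u -> w) <-> (w -> v)) <-> ~(w -> u) = 1 <-> 0 = 0
(((w -> v) <-> (~v -> w)) <-> (((u -> v) <-> (w -> w)) -> (u -> v))) <-> (((u -> w) <-> (w -> v)) <-> ~(w -> u)) = 6/7 <-> 0 = 1/7

1/7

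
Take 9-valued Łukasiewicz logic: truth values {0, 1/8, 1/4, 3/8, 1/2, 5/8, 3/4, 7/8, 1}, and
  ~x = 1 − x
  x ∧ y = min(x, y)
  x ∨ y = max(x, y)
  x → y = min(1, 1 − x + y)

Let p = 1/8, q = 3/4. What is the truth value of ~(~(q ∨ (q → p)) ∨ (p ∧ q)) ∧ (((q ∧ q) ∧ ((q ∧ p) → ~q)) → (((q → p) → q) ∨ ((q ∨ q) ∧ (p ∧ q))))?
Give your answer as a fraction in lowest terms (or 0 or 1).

q → p = 3/4 → 1/8 = 3/8
q ∨ (q → p) = 3/4 ∨ 3/8 = 3/4
~(q ∨ (q → p)) = ~3/4 = 1/4
p ∧ q = 1/8 ∧ 3/4 = 1/8
~(q ∨ (q → p)) ∨ (p ∧ q) = 1/4 ∨ 1/8 = 1/4
~(~(q ∨ (q → p)) ∨ (p ∧ q)) = ~1/4 = 3/4
q ∧ q = 3/4 ∧ 3/4 = 3/4
q ∧ p = 3/4 ∧ 1/8 = 1/8
~q = ~3/4 = 1/4
(q ∧ p) → ~q = 1/8 → 1/4 = 1
(q ∧ q) ∧ ((q ∧ p) → ~q) = 3/4 ∧ 1 = 3/4
q → p = 3/4 → 1/8 = 3/8
(q → p) → q = 3/8 → 3/4 = 1
q ∨ q = 3/4 ∨ 3/4 = 3/4
p ∧ q = 1/8 ∧ 3/4 = 1/8
(q ∨ q) ∧ (p ∧ q) = 3/4 ∧ 1/8 = 1/8
((q → p) → q) ∨ ((q ∨ q) ∧ (p ∧ q)) = 1 ∨ 1/8 = 1
((q ∧ q) ∧ ((q ∧ p) → ~q)) → (((q → p) → q) ∨ ((q ∨ q) ∧ (p ∧ q))) = 3/4 → 1 = 1
~(~(q ∨ (q → p)) ∨ (p ∧ q)) ∧ (((q ∧ q) ∧ ((q ∧ p) → ~q)) → (((q → p) → q) ∨ ((q ∨ q) ∧ (p ∧ q)))) = 3/4 ∧ 1 = 3/4

3/4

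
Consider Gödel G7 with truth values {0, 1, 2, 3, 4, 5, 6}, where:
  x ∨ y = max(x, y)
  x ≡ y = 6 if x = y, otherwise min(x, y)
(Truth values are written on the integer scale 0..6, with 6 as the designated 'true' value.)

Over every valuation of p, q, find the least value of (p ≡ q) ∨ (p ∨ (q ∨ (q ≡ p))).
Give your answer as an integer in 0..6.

Take p = 0, q = 1:
p ≡ q = 0 ≡ 1 = 0
q ≡ p = 1 ≡ 0 = 0
q ∨ (q ≡ p) = 1 ∨ 0 = 1
p ∨ (q ∨ (q ≡ p)) = 0 ∨ 1 = 1
(p ≡ q) ∨ (p ∨ (q ∨ (q ≡ p))) = 0 ∨ 1 = 1
No assignment yields a value below 1, so this is the minimum.

1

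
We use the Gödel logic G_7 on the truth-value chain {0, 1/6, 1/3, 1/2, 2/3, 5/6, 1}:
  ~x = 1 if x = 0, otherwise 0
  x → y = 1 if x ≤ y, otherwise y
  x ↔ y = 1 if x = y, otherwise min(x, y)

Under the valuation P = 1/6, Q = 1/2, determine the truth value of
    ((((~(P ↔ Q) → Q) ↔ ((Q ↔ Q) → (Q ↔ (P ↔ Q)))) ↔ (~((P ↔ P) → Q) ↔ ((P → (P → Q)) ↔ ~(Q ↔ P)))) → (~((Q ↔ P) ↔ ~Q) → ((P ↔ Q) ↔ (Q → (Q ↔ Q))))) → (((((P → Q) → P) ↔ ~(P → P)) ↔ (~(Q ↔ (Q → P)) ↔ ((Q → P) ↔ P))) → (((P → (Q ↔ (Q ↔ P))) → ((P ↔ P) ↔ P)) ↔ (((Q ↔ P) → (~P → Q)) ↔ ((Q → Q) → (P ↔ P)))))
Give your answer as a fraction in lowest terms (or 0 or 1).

P ↔ Q = 1/6 ↔ 1/2 = 1/6
~(P ↔ Q) = ~1/6 = 0
~(P ↔ Q) → Q = 0 → 1/2 = 1
Q ↔ Q = 1/2 ↔ 1/2 = 1
P ↔ Q = 1/6 ↔ 1/2 = 1/6
Q ↔ (P ↔ Q) = 1/2 ↔ 1/6 = 1/6
(Q ↔ Q) → (Q ↔ (P ↔ Q)) = 1 → 1/6 = 1/6
(~(P ↔ Q) → Q) ↔ ((Q ↔ Q) → (Q ↔ (P ↔ Q))) = 1 ↔ 1/6 = 1/6
P ↔ P = 1/6 ↔ 1/6 = 1
(P ↔ P) → Q = 1 → 1/2 = 1/2
~((P ↔ P) → Q) = ~1/2 = 0
P → Q = 1/6 → 1/2 = 1
P → (P → Q) = 1/6 → 1 = 1
Q ↔ P = 1/2 ↔ 1/6 = 1/6
~(Q ↔ P) = ~1/6 = 0
(P → (P → Q)) ↔ ~(Q ↔ P) = 1 ↔ 0 = 0
~((P ↔ P) → Q) ↔ ((P → (P → Q)) ↔ ~(Q ↔ P)) = 0 ↔ 0 = 1
((~(P ↔ Q) → Q) ↔ ((Q ↔ Q) → (Q ↔ (P ↔ Q)))) ↔ (~((P ↔ P) → Q) ↔ ((P → (P → Q)) ↔ ~(Q ↔ P))) = 1/6 ↔ 1 = 1/6
Q ↔ P = 1/2 ↔ 1/6 = 1/6
~Q = ~1/2 = 0
(Q ↔ P) ↔ ~Q = 1/6 ↔ 0 = 0
~((Q ↔ P) ↔ ~Q) = ~0 = 1
P ↔ Q = 1/6 ↔ 1/2 = 1/6
Q ↔ Q = 1/2 ↔ 1/2 = 1
Q → (Q ↔ Q) = 1/2 → 1 = 1
(P ↔ Q) ↔ (Q → (Q ↔ Q)) = 1/6 ↔ 1 = 1/6
~((Q ↔ P) ↔ ~Q) → ((P ↔ Q) ↔ (Q → (Q ↔ Q))) = 1 → 1/6 = 1/6
(((~(P ↔ Q) → Q) ↔ ((Q ↔ Q) → (Q ↔ (P ↔ Q)))) ↔ (~((P ↔ P) → Q) ↔ ((P → (P → Q)) ↔ ~(Q ↔ P)))) → (~((Q ↔ P) ↔ ~Q) → ((P ↔ Q) ↔ (Q → (Q ↔ Q)))) = 1/6 → 1/6 = 1
P → Q = 1/6 → 1/2 = 1
(P → Q) → P = 1 → 1/6 = 1/6
P → P = 1/6 → 1/6 = 1
~(P → P) = ~1 = 0
((P → Q) → P) ↔ ~(P → P) = 1/6 ↔ 0 = 0
Q → P = 1/2 → 1/6 = 1/6
Q ↔ (Q → P) = 1/2 ↔ 1/6 = 1/6
~(Q ↔ (Q → P)) = ~1/6 = 0
Q → P = 1/2 → 1/6 = 1/6
(Q → P) ↔ P = 1/6 ↔ 1/6 = 1
~(Q ↔ (Q → P)) ↔ ((Q → P) ↔ P) = 0 ↔ 1 = 0
(((P → Q) → P) ↔ ~(P → P)) ↔ (~(Q ↔ (Q → P)) ↔ ((Q → P) ↔ P)) = 0 ↔ 0 = 1
Q ↔ P = 1/2 ↔ 1/6 = 1/6
Q ↔ (Q ↔ P) = 1/2 ↔ 1/6 = 1/6
P → (Q ↔ (Q ↔ P)) = 1/6 → 1/6 = 1
P ↔ P = 1/6 ↔ 1/6 = 1
(P ↔ P) ↔ P = 1 ↔ 1/6 = 1/6
(P → (Q ↔ (Q ↔ P))) → ((P ↔ P) ↔ P) = 1 → 1/6 = 1/6
Q ↔ P = 1/2 ↔ 1/6 = 1/6
~P = ~1/6 = 0
~P → Q = 0 → 1/2 = 1
(Q ↔ P) → (~P → Q) = 1/6 → 1 = 1
Q → Q = 1/2 → 1/2 = 1
P ↔ P = 1/6 ↔ 1/6 = 1
(Q → Q) → (P ↔ P) = 1 → 1 = 1
((Q ↔ P) → (~P → Q)) ↔ ((Q → Q) → (P ↔ P)) = 1 ↔ 1 = 1
((P → (Q ↔ (Q ↔ P))) → ((P ↔ P) ↔ P)) ↔ (((Q ↔ P) → (~P → Q)) ↔ ((Q → Q) → (P ↔ P))) = 1/6 ↔ 1 = 1/6
((((P → Q) → P) ↔ ~(P → P)) ↔ (~(Q ↔ (Q → P)) ↔ ((Q → P) ↔ P))) → (((P → (Q ↔ (Q ↔ P))) → ((P ↔ P) ↔ P)) ↔ (((Q ↔ P) → (~P → Q)) ↔ ((Q → Q) → (P ↔ P)))) = 1 → 1/6 = 1/6
((((~(P ↔ Q) → Q) ↔ ((Q ↔ Q) → (Q ↔ (P ↔ Q)))) ↔ (~((P ↔ P) → Q) ↔ ((P → (P → Q)) ↔ ~(Q ↔ P)))) → (~((Q ↔ P) ↔ ~Q) → ((P ↔ Q) ↔ (Q → (Q ↔ Q))))) → (((((P → Q) → P) ↔ ~(P → P)) ↔ (~(Q ↔ (Q → P)) ↔ ((Q → P) ↔ P))) → (((P → (Q ↔ (Q ↔ P))) → ((P ↔ P) ↔ P)) ↔ (((Q ↔ P) → (~P → Q)) ↔ ((Q → Q) → (P ↔ P))))) = 1 → 1/6 = 1/6

1/6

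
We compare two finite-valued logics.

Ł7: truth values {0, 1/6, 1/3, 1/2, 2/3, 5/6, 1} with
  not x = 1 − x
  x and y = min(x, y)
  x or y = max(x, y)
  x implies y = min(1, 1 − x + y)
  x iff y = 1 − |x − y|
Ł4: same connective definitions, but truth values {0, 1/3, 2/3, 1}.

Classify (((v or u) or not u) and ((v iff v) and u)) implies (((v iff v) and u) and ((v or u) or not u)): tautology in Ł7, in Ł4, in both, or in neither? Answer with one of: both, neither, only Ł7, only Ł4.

In Ł7: every assignment gives 1 — tautology.
In Ł4: every assignment gives 1 — tautology.

both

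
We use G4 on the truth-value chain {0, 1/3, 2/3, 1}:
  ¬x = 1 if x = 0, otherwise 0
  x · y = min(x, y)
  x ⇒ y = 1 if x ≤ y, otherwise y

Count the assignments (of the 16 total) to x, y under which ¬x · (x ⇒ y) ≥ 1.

x = 0, y = 0 ↦ 1  ≥
x = 0, y = 1/3 ↦ 1  ≥
x = 0, y = 2/3 ↦ 1  ≥
x = 0, y = 1 ↦ 1  ≥
x = 1/3, y = 0 ↦ 0  <
x = 1/3, y = 1/3 ↦ 0  <
x = 1/3, y = 2/3 ↦ 0  <
x = 1/3, y = 1 ↦ 0  <
x = 2/3, y = 0 ↦ 0  <
x = 2/3, y = 1/3 ↦ 0  <
x = 2/3, y = 2/3 ↦ 0  <
x = 2/3, y = 1 ↦ 0  <
x = 1, y = 0 ↦ 0  <
x = 1, y = 1/3 ↦ 0  <
x = 1, y = 2/3 ↦ 0  <
x = 1, y = 1 ↦ 0  <
So 4 of the 16 assignments meet the threshold.

4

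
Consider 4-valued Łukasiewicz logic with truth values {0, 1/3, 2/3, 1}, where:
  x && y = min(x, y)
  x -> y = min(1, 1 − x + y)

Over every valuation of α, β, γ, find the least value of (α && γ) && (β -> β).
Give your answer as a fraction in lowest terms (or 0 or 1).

0

Take α = 0, β = 0, γ = 0:
α && γ = 0 && 0 = 0
β -> β = 0 -> 0 = 1
(α && γ) && (β -> β) = 0 && 1 = 0
No assignment yields a value below 0, so this is the minimum.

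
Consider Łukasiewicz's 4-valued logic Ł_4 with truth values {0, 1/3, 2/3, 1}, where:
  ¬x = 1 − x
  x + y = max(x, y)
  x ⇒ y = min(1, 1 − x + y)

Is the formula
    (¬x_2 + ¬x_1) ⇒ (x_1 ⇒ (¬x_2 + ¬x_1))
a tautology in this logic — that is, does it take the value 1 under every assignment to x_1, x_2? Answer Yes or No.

Yes

x_1 = 0, x_2 = 0 ↦ 1
x_1 = 0, x_2 = 1/3 ↦ 1
x_1 = 0, x_2 = 2/3 ↦ 1
x_1 = 0, x_2 = 1 ↦ 1
x_1 = 1/3, x_2 = 0 ↦ 1
x_1 = 1/3, x_2 = 1/3 ↦ 1
x_1 = 1/3, x_2 = 2/3 ↦ 1
x_1 = 1/3, x_2 = 1 ↦ 1
x_1 = 2/3, x_2 = 0 ↦ 1
x_1 = 2/3, x_2 = 1/3 ↦ 1
x_1 = 2/3, x_2 = 2/3 ↦ 1
x_1 = 2/3, x_2 = 1 ↦ 1
x_1 = 1, x_2 = 0 ↦ 1
x_1 = 1, x_2 = 1/3 ↦ 1
x_1 = 1, x_2 = 2/3 ↦ 1
x_1 = 1, x_2 = 1 ↦ 1
Every assignment gives a value ≥ 1.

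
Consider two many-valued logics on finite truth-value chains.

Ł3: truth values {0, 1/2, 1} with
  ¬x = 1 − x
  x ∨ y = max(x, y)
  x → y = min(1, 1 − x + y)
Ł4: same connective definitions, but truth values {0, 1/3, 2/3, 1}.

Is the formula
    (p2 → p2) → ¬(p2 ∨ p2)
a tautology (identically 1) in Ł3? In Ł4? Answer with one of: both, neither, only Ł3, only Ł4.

In Ł3: at p2 = 1/2 the value is 1/2 — not a tautology.
In Ł4: at p2 = 1/3 the value is 2/3 — not a tautology.

neither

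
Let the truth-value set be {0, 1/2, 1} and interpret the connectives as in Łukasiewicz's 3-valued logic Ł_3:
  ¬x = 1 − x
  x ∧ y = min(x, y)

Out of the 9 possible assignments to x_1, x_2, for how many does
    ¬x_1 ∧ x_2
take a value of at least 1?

x_1 = 0, x_2 = 0 ↦ 0  <
x_1 = 0, x_2 = 1/2 ↦ 1/2  <
x_1 = 0, x_2 = 1 ↦ 1  ≥
x_1 = 1/2, x_2 = 0 ↦ 0  <
x_1 = 1/2, x_2 = 1/2 ↦ 1/2  <
x_1 = 1/2, x_2 = 1 ↦ 1/2  <
x_1 = 1, x_2 = 0 ↦ 0  <
x_1 = 1, x_2 = 1/2 ↦ 0  <
x_1 = 1, x_2 = 1 ↦ 0  <
So 1 of the 9 assignments meets the threshold.

1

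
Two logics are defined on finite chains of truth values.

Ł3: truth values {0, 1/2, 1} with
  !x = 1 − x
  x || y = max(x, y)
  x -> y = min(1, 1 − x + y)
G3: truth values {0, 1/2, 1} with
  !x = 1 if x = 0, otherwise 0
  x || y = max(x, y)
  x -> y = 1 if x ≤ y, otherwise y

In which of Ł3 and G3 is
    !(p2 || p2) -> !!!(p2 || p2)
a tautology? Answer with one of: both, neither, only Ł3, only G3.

In Ł3: every assignment gives 1 — tautology.
In G3: every assignment gives 1 — tautology.

both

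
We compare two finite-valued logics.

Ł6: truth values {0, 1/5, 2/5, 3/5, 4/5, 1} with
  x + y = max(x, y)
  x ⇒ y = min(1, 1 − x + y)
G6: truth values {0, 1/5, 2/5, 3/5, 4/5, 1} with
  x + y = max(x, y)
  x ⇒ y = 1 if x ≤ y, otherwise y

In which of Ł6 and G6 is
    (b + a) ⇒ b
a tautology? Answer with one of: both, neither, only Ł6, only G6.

neither

In Ł6: at a = 1/5, b = 0 the value is 4/5 — not a tautology.
In G6: at a = 1/5, b = 0 the value is 0 — not a tautology.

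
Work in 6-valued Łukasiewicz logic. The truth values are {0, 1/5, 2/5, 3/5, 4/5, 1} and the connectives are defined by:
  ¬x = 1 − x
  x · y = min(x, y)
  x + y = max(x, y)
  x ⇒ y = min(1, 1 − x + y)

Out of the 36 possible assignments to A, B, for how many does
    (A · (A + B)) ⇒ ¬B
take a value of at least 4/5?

value 1: 21 assignments (counts)
value 4/5: 5 assignments (counts)
value 3/5: 4 assignments
value 2/5: 3 assignments
value 1/5: 2 assignments
value 0: 1 assignment
So 26 of the 36 assignments meet the threshold.

26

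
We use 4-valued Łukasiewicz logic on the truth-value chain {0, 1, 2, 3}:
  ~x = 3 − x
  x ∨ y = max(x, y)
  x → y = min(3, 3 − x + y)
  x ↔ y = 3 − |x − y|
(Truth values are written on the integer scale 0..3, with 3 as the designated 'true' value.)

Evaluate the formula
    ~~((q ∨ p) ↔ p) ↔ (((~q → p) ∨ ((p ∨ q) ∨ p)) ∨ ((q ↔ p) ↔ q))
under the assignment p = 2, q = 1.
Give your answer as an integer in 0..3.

q ∨ p = 1 ∨ 2 = 2
(q ∨ p) ↔ p = 2 ↔ 2 = 3
~((q ∨ p) ↔ p) = ~3 = 0
~~((q ∨ p) ↔ p) = ~0 = 3
~q = ~1 = 2
~q → p = 2 → 2 = 3
p ∨ q = 2 ∨ 1 = 2
(p ∨ q) ∨ p = 2 ∨ 2 = 2
(~q → p) ∨ ((p ∨ q) ∨ p) = 3 ∨ 2 = 3
q ↔ p = 1 ↔ 2 = 2
(q ↔ p) ↔ q = 2 ↔ 1 = 2
((~q → p) ∨ ((p ∨ q) ∨ p)) ∨ ((q ↔ p) ↔ q) = 3 ∨ 2 = 3
~~((q ∨ p) ↔ p) ↔ (((~q → p) ∨ ((p ∨ q) ∨ p)) ∨ ((q ↔ p) ↔ q)) = 3 ↔ 3 = 3

3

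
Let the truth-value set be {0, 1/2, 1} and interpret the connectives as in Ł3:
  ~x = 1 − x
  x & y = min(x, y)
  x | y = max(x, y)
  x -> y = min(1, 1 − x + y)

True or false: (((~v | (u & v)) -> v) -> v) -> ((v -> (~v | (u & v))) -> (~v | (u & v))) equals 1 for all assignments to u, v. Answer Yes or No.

u = 0, v = 0 ↦ 1
u = 0, v = 1/2 ↦ 1
u = 0, v = 1 ↦ 1
u = 1/2, v = 0 ↦ 1
u = 1/2, v = 1/2 ↦ 1
u = 1/2, v = 1 ↦ 1
u = 1, v = 0 ↦ 1
u = 1, v = 1/2 ↦ 1
u = 1, v = 1 ↦ 1
Every assignment gives a value ≥ 1.

Yes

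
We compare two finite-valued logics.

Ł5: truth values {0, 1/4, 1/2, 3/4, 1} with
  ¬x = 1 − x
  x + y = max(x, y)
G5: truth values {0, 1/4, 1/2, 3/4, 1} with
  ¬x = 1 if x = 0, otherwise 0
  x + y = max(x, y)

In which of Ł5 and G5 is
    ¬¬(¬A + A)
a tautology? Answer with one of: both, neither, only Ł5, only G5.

only G5

In Ł5: at A = 1/4 the value is 3/4 — not a tautology.
In G5: every assignment gives 1 — tautology.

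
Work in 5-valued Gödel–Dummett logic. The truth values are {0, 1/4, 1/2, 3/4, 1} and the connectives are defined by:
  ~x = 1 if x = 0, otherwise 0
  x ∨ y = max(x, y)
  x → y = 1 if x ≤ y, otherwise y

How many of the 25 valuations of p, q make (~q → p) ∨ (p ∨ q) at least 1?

21

value 1: 21 assignments (counts)
value 3/4: 1 assignment
value 1/2: 1 assignment
value 1/4: 1 assignment
value 0: 1 assignment
So 21 of the 25 assignments meet the threshold.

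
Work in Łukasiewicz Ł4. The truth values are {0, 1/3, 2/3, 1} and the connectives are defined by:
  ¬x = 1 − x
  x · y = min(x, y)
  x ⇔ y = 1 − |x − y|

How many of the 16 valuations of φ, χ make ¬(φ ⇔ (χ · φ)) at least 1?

1

φ = 0, χ = 0 ↦ 0  <
φ = 0, χ = 1/3 ↦ 0  <
φ = 0, χ = 2/3 ↦ 0  <
φ = 0, χ = 1 ↦ 0  <
φ = 1/3, χ = 0 ↦ 1/3  <
φ = 1/3, χ = 1/3 ↦ 0  <
φ = 1/3, χ = 2/3 ↦ 0  <
φ = 1/3, χ = 1 ↦ 0  <
φ = 2/3, χ = 0 ↦ 2/3  <
φ = 2/3, χ = 1/3 ↦ 1/3  <
φ = 2/3, χ = 2/3 ↦ 0  <
φ = 2/3, χ = 1 ↦ 0  <
φ = 1, χ = 0 ↦ 1  ≥
φ = 1, χ = 1/3 ↦ 2/3  <
φ = 1, χ = 2/3 ↦ 1/3  <
φ = 1, χ = 1 ↦ 0  <
So 1 of the 16 assignments meets the threshold.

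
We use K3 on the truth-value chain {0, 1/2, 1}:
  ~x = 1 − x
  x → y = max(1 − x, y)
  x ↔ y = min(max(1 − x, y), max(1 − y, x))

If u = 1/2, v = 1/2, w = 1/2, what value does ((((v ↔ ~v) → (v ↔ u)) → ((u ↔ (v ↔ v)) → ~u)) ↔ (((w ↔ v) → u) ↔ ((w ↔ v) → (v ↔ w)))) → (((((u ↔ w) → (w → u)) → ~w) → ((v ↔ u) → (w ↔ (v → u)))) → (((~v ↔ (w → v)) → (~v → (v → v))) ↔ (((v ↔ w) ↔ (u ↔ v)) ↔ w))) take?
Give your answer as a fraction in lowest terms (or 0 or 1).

1/2

~v = ~1/2 = 1/2
v ↔ ~v = 1/2 ↔ 1/2 = 1/2
v ↔ u = 1/2 ↔ 1/2 = 1/2
(v ↔ ~v) → (v ↔ u) = 1/2 → 1/2 = 1/2
v ↔ v = 1/2 ↔ 1/2 = 1/2
u ↔ (v ↔ v) = 1/2 ↔ 1/2 = 1/2
~u = ~1/2 = 1/2
(u ↔ (v ↔ v)) → ~u = 1/2 → 1/2 = 1/2
((v ↔ ~v) → (v ↔ u)) → ((u ↔ (v ↔ v)) → ~u) = 1/2 → 1/2 = 1/2
w ↔ v = 1/2 ↔ 1/2 = 1/2
(w ↔ v) → u = 1/2 → 1/2 = 1/2
w ↔ v = 1/2 ↔ 1/2 = 1/2
v ↔ w = 1/2 ↔ 1/2 = 1/2
(w ↔ v) → (v ↔ w) = 1/2 → 1/2 = 1/2
((w ↔ v) → u) ↔ ((w ↔ v) → (v ↔ w)) = 1/2 ↔ 1/2 = 1/2
(((v ↔ ~v) → (v ↔ u)) → ((u ↔ (v ↔ v)) → ~u)) ↔ (((w ↔ v) → u) ↔ ((w ↔ v) → (v ↔ w))) = 1/2 ↔ 1/2 = 1/2
u ↔ w = 1/2 ↔ 1/2 = 1/2
w → u = 1/2 → 1/2 = 1/2
(u ↔ w) → (w → u) = 1/2 → 1/2 = 1/2
~w = ~1/2 = 1/2
((u ↔ w) → (w → u)) → ~w = 1/2 → 1/2 = 1/2
v ↔ u = 1/2 ↔ 1/2 = 1/2
v → u = 1/2 → 1/2 = 1/2
w ↔ (v → u) = 1/2 ↔ 1/2 = 1/2
(v ↔ u) → (w ↔ (v → u)) = 1/2 → 1/2 = 1/2
(((u ↔ w) → (w → u)) → ~w) → ((v ↔ u) → (w ↔ (v → u))) = 1/2 → 1/2 = 1/2
~v = ~1/2 = 1/2
w → v = 1/2 → 1/2 = 1/2
~v ↔ (w → v) = 1/2 ↔ 1/2 = 1/2
~v = ~1/2 = 1/2
v → v = 1/2 → 1/2 = 1/2
~v → (v → v) = 1/2 → 1/2 = 1/2
(~v ↔ (w → v)) → (~v → (v → v)) = 1/2 → 1/2 = 1/2
v ↔ w = 1/2 ↔ 1/2 = 1/2
u ↔ v = 1/2 ↔ 1/2 = 1/2
(v ↔ w) ↔ (u ↔ v) = 1/2 ↔ 1/2 = 1/2
((v ↔ w) ↔ (u ↔ v)) ↔ w = 1/2 ↔ 1/2 = 1/2
((~v ↔ (w → v)) → (~v → (v → v))) ↔ (((v ↔ w) ↔ (u ↔ v)) ↔ w) = 1/2 ↔ 1/2 = 1/2
((((u ↔ w) → (w → u)) → ~w) → ((v ↔ u) → (w ↔ (v → u)))) → (((~v ↔ (w → v)) → (~v → (v → v))) ↔ (((v ↔ w) ↔ (u ↔ v)) ↔ w)) = 1/2 → 1/2 = 1/2
((((v ↔ ~v) → (v ↔ u)) → ((u ↔ (v ↔ v)) → ~u)) ↔ (((w ↔ v) → u) ↔ ((w ↔ v) → (v ↔ w)))) → (((((u ↔ w) → (w → u)) → ~w) → ((v ↔ u) → (w ↔ (v → u)))) → (((~v ↔ (w → v)) → (~v → (v → v))) ↔ (((v ↔ w) ↔ (u ↔ v)) ↔ w))) = 1/2 → 1/2 = 1/2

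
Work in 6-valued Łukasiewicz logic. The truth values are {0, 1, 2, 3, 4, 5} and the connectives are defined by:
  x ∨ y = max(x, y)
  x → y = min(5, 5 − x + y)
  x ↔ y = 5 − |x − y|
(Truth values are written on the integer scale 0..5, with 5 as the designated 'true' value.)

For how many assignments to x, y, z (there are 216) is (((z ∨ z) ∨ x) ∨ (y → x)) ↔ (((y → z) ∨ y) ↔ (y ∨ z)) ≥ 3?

161

value 5: 71 assignments (counts)
value 4: 49 assignments (counts)
value 3: 41 assignments (counts)
value 2: 32 assignments
value 1: 16 assignments
value 0: 7 assignments
So 161 of the 216 assignments meet the threshold.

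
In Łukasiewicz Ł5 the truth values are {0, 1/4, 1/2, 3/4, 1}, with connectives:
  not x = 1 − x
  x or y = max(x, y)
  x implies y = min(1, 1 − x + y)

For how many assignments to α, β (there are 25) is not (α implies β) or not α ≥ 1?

value 1: 6 assignments (counts)
value 3/4: 7 assignments
value 1/2: 7 assignments
value 1/4: 4 assignments
value 0: 1 assignment
So 6 of the 25 assignments meet the threshold.

6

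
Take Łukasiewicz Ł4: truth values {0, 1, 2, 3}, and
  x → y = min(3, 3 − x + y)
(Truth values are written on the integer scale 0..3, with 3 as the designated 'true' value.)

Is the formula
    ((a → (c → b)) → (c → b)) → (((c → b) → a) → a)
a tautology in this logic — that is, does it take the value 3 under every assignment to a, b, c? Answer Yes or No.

At a = 3, b = 3, c = 1, for instance:
c → b = 1 → 3 = 3
a → (c → b) = 3 → 3 = 3
(a → (c → b)) → (c → b) = 3 → 3 = 3
(c → b) → a = 3 → 3 = 3
((c → b) → a) → a = 3 → 3 = 3
((a → (c → b)) → (c → b)) → (((c → b) → a) → a) = 3 → 3 = 3
and checking the remaining 63 assignments likewise gives ≥ 3 in every case.

Yes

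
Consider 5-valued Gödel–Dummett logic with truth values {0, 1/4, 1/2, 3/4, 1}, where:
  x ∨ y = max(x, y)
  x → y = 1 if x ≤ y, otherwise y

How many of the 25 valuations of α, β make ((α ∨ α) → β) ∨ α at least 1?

19

value 1: 19 assignments (counts)
value 3/4: 3 assignments
value 1/2: 2 assignments
value 1/4: 1 assignment
So 19 of the 25 assignments meet the threshold.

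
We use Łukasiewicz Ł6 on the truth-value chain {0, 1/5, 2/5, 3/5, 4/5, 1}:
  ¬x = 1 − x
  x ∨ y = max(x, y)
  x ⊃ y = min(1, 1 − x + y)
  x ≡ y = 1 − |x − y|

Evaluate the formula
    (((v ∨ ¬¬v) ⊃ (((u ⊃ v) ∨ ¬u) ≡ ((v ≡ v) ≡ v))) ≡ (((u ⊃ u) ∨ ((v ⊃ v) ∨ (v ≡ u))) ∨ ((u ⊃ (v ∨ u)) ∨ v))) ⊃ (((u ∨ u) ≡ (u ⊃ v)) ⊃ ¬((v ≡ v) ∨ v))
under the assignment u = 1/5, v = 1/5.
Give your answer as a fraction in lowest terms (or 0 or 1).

4/5

¬v = ¬1/5 = 4/5
¬¬v = ¬4/5 = 1/5
v ∨ ¬¬v = 1/5 ∨ 1/5 = 1/5
u ⊃ v = 1/5 ⊃ 1/5 = 1
¬u = ¬1/5 = 4/5
(u ⊃ v) ∨ ¬u = 1 ∨ 4/5 = 1
v ≡ v = 1/5 ≡ 1/5 = 1
(v ≡ v) ≡ v = 1 ≡ 1/5 = 1/5
((u ⊃ v) ∨ ¬u) ≡ ((v ≡ v) ≡ v) = 1 ≡ 1/5 = 1/5
(v ∨ ¬¬v) ⊃ (((u ⊃ v) ∨ ¬u) ≡ ((v ≡ v) ≡ v)) = 1/5 ⊃ 1/5 = 1
u ⊃ u = 1/5 ⊃ 1/5 = 1
v ⊃ v = 1/5 ⊃ 1/5 = 1
v ≡ u = 1/5 ≡ 1/5 = 1
(v ⊃ v) ∨ (v ≡ u) = 1 ∨ 1 = 1
(u ⊃ u) ∨ ((v ⊃ v) ∨ (v ≡ u)) = 1 ∨ 1 = 1
v ∨ u = 1/5 ∨ 1/5 = 1/5
u ⊃ (v ∨ u) = 1/5 ⊃ 1/5 = 1
(u ⊃ (v ∨ u)) ∨ v = 1 ∨ 1/5 = 1
((u ⊃ u) ∨ ((v ⊃ v) ∨ (v ≡ u))) ∨ ((u ⊃ (v ∨ u)) ∨ v) = 1 ∨ 1 = 1
((v ∨ ¬¬v) ⊃ (((u ⊃ v) ∨ ¬u) ≡ ((v ≡ v) ≡ v))) ≡ (((u ⊃ u) ∨ ((v ⊃ v) ∨ (v ≡ u))) ∨ ((u ⊃ (v ∨ u)) ∨ v)) = 1 ≡ 1 = 1
u ∨ u = 1/5 ∨ 1/5 = 1/5
u ⊃ v = 1/5 ⊃ 1/5 = 1
(u ∨ u) ≡ (u ⊃ v) = 1/5 ≡ 1 = 1/5
v ≡ v = 1/5 ≡ 1/5 = 1
(v ≡ v) ∨ v = 1 ∨ 1/5 = 1
¬((v ≡ v) ∨ v) = ¬1 = 0
((u ∨ u) ≡ (u ⊃ v)) ⊃ ¬((v ≡ v) ∨ v) = 1/5 ⊃ 0 = 4/5
(((v ∨ ¬¬v) ⊃ (((u ⊃ v) ∨ ¬u) ≡ ((v ≡ v) ≡ v))) ≡ (((u ⊃ u) ∨ ((v ⊃ v) ∨ (v ≡ u))) ∨ ((u ⊃ (v ∨ u)) ∨ v))) ⊃ (((u ∨ u) ≡ (u ⊃ v)) ⊃ ¬((v ≡ v) ∨ v)) = 1 ⊃ 4/5 = 4/5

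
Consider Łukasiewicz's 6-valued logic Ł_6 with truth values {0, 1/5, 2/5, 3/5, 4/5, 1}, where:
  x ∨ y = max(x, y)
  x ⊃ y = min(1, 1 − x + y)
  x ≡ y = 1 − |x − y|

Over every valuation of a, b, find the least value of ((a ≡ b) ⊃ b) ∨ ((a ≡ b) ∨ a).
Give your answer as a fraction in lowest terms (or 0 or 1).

Take a = 2/5, b = 0:
a ≡ b = 2/5 ≡ 0 = 3/5
(a ≡ b) ⊃ b = 3/5 ⊃ 0 = 2/5
a ≡ b = 2/5 ≡ 0 = 3/5
(a ≡ b) ∨ a = 3/5 ∨ 2/5 = 3/5
((a ≡ b) ⊃ b) ∨ ((a ≡ b) ∨ a) = 2/5 ∨ 3/5 = 3/5
No assignment yields a value below 3/5, so this is the minimum.

3/5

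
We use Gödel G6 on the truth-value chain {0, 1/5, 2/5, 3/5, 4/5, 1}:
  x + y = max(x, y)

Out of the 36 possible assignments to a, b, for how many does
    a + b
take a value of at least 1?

11

value 1: 11 assignments (counts)
value 4/5: 9 assignments
value 3/5: 7 assignments
value 2/5: 5 assignments
value 1/5: 3 assignments
value 0: 1 assignment
So 11 of the 36 assignments meet the threshold.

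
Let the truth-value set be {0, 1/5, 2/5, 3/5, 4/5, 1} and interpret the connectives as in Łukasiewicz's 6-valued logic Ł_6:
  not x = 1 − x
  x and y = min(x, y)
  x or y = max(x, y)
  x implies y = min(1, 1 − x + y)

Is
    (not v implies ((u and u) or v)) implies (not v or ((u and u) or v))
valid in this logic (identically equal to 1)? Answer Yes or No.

Counterexample: take u = 0, v = 2/5.
not v = not 2/5 = 3/5
u and u = 0 and 0 = 0
(u and u) or v = 0 or 2/5 = 2/5
not v implies ((u and u) or v) = 3/5 implies 2/5 = 4/5
not v = not 2/5 = 3/5
u and u = 0 and 0 = 0
(u and u) or v = 0 or 2/5 = 2/5
not v or ((u and u) or v) = 3/5 or 2/5 = 3/5
(not v implies ((u and u) or v)) implies (not v or ((u and u) or v)) = 4/5 implies 3/5 = 4/5
This gives 4/5 ≠ 1.

No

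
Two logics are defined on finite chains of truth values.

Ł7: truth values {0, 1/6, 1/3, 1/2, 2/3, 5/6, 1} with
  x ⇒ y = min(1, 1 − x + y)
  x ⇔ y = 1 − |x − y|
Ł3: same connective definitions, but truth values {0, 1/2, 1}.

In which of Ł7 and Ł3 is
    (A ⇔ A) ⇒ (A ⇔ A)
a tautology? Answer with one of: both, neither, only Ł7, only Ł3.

both

In Ł7: every assignment gives 1 — tautology.
In Ł3: every assignment gives 1 — tautology.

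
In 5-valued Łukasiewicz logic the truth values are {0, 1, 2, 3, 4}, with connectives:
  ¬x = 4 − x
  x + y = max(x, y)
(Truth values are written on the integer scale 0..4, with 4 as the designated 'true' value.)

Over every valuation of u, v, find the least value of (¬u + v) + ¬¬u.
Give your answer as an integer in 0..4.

Take u = 2, v = 0:
¬u = ¬2 = 2
¬u + v = 2 + 0 = 2
¬u = ¬2 = 2
¬¬u = ¬2 = 2
(¬u + v) + ¬¬u = 2 + 2 = 2
No assignment yields a value below 2, so this is the minimum.

2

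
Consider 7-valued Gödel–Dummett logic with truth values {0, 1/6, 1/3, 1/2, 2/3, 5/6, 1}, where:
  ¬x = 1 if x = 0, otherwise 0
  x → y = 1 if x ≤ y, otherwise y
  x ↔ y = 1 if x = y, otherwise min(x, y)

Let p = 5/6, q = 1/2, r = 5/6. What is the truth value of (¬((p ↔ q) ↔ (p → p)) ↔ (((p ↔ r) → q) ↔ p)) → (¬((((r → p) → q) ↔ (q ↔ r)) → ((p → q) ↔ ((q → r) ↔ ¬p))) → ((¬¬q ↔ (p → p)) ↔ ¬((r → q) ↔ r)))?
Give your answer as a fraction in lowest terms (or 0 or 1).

1

p ↔ q = 5/6 ↔ 1/2 = 1/2
p → p = 5/6 → 5/6 = 1
(p ↔ q) ↔ (p → p) = 1/2 ↔ 1 = 1/2
¬((p ↔ q) ↔ (p → p)) = ¬1/2 = 0
p ↔ r = 5/6 ↔ 5/6 = 1
(p ↔ r) → q = 1 → 1/2 = 1/2
((p ↔ r) → q) ↔ p = 1/2 ↔ 5/6 = 1/2
¬((p ↔ q) ↔ (p → p)) ↔ (((p ↔ r) → q) ↔ p) = 0 ↔ 1/2 = 0
r → p = 5/6 → 5/6 = 1
(r → p) → q = 1 → 1/2 = 1/2
q ↔ r = 1/2 ↔ 5/6 = 1/2
((r → p) → q) ↔ (q ↔ r) = 1/2 ↔ 1/2 = 1
p → q = 5/6 → 1/2 = 1/2
q → r = 1/2 → 5/6 = 1
¬p = ¬5/6 = 0
(q → r) ↔ ¬p = 1 ↔ 0 = 0
(p → q) ↔ ((q → r) ↔ ¬p) = 1/2 ↔ 0 = 0
(((r → p) → q) ↔ (q ↔ r)) → ((p → q) ↔ ((q → r) ↔ ¬p)) = 1 → 0 = 0
¬((((r → p) → q) ↔ (q ↔ r)) → ((p → q) ↔ ((q → r) ↔ ¬p))) = ¬0 = 1
¬q = ¬1/2 = 0
¬¬q = ¬0 = 1
p → p = 5/6 → 5/6 = 1
¬¬q ↔ (p → p) = 1 ↔ 1 = 1
r → q = 5/6 → 1/2 = 1/2
(r → q) ↔ r = 1/2 ↔ 5/6 = 1/2
¬((r → q) ↔ r) = ¬1/2 = 0
(¬¬q ↔ (p → p)) ↔ ¬((r → q) ↔ r) = 1 ↔ 0 = 0
¬((((r → p) → q) ↔ (q ↔ r)) → ((p → q) ↔ ((q → r) ↔ ¬p))) → ((¬¬q ↔ (p → p)) ↔ ¬((r → q) ↔ r)) = 1 → 0 = 0
(¬((p ↔ q) ↔ (p → p)) ↔ (((p ↔ r) → q) ↔ p)) → (¬((((r → p) → q) ↔ (q ↔ r)) → ((p → q) ↔ ((q → r) ↔ ¬p))) → ((¬¬q ↔ (p → p)) ↔ ¬((r → q) ↔ r))) = 0 → 0 = 1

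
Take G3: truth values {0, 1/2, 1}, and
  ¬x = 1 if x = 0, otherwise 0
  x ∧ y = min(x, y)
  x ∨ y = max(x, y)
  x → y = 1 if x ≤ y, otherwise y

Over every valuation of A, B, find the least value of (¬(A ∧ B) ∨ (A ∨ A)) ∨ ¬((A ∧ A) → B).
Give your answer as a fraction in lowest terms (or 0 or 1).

Take A = 1/2, B = 1/2:
A ∧ B = 1/2 ∧ 1/2 = 1/2
¬(A ∧ B) = ¬1/2 = 0
A ∨ A = 1/2 ∨ 1/2 = 1/2
¬(A ∧ B) ∨ (A ∨ A) = 0 ∨ 1/2 = 1/2
A ∧ A = 1/2 ∧ 1/2 = 1/2
(A ∧ A) → B = 1/2 → 1/2 = 1
¬((A ∧ A) → B) = ¬1 = 0
(¬(A ∧ B) ∨ (A ∨ A)) ∨ ¬((A ∧ A) → B) = 1/2 ∨ 0 = 1/2
No assignment yields a value below 1/2, so this is the minimum.

1/2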